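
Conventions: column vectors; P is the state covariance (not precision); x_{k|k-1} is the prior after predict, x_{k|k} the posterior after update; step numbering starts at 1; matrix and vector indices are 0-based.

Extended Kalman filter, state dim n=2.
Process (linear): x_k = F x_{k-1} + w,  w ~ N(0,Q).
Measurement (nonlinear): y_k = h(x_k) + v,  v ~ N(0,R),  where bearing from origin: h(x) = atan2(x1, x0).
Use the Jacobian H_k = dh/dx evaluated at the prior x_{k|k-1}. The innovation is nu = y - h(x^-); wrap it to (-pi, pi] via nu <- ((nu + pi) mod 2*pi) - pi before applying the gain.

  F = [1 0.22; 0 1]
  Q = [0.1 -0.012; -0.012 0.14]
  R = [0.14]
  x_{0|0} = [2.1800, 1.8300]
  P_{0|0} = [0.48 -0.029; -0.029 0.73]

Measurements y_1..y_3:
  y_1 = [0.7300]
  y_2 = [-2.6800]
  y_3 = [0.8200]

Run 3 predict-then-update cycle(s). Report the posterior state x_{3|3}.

x_post = [3.2536, 4.2855]

step 1: x^-=[2.5826, 1.8300]  P^-=[0.6026 0.1196; 0.1196 0.8700]  H_jac=[-0.1827 0.2578]  S=[0.2067]  K=[-0.3834; 0.9795]  nu=[0.1135]  x^+=[2.5391, 1.9412]  P^+=[0.5722 0.1972; 0.1972 0.6717]
step 2: x^-=[2.9661, 1.9412]  P^-=[0.7915 0.3330; 0.3330 0.8117]  H_jac=[-0.1545 0.2360]  S=[0.1798]  K=[-0.2428; 0.7794]  nu=[3.0237]  x^+=[2.2319, 4.2979]  P^+=[0.7809 0.3670; 0.3670 0.7025]
step 3: x^-=[3.1775, 4.2979]  P^-=[1.0764 0.5096; 0.5096 0.8425]  H_jac=[-0.1504 0.1112]  S=[0.1577]  K=[-0.6673; 0.1080]  nu=[-0.1142]  x^+=[3.2536, 4.2855]  P^+=[1.0061 0.5209; 0.5209 0.8406]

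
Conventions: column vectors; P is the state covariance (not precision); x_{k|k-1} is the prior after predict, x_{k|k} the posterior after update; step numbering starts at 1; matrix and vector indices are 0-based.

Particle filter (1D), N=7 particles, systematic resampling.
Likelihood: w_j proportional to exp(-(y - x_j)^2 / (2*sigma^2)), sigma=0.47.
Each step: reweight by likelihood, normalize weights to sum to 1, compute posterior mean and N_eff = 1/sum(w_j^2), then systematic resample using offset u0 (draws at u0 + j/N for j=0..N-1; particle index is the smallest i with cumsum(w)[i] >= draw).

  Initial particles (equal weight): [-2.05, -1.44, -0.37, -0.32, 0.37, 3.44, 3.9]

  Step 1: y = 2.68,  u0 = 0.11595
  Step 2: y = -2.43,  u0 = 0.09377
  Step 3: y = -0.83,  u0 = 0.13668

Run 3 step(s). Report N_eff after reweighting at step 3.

N_eff = 7.0000

step 1: w=[0.0000, 0.0000, 0.0000, 0.0000, 0.0000, 0.8871, 0.1129]  mean=3.4919  Neff=1.2505  idx=[5, 5, 5, 5, 5, 5, 6]
step 2: w=[0.1667, 0.1667, 0.1667, 0.1667, 0.1667, 0.1667, 0.0000]  mean=3.4400  Neff=6.0000  idx=[0, 1, 2, 3, 3, 4, 5]
step 3: w=[0.1429, 0.1429, 0.1429, 0.1429, 0.1429, 0.1429, 0.1429]  mean=3.4400  Neff=7.0000  idx=[0, 1, 2, 3, 4, 5, 6]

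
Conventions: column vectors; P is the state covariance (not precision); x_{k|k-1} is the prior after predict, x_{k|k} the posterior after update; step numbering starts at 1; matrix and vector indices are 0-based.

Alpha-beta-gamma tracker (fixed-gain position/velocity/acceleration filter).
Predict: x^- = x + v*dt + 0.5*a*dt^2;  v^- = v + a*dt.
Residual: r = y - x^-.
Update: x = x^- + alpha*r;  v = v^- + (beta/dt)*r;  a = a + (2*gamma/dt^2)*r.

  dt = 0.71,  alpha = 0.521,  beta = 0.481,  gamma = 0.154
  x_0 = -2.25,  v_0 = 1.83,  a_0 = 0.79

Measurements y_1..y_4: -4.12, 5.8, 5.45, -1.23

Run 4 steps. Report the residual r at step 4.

step 1: x_pred=-0.7516  r=-3.3684  x^+=-2.5065  v^+=0.1089  a^+=-1.2681
step 2: x_pred=-2.7488  r=8.5488  x^+=1.7051  v^+=5.0001  a^+=3.9552
step 3: x_pred=6.2521  r=-0.8021  x^+=5.8342  v^+=7.2649  a^+=3.4651
step 4: x_pred=11.8656  r=-13.0956  x^+=5.0428  v^+=0.8533  a^+=-4.5362

resid = -13.0956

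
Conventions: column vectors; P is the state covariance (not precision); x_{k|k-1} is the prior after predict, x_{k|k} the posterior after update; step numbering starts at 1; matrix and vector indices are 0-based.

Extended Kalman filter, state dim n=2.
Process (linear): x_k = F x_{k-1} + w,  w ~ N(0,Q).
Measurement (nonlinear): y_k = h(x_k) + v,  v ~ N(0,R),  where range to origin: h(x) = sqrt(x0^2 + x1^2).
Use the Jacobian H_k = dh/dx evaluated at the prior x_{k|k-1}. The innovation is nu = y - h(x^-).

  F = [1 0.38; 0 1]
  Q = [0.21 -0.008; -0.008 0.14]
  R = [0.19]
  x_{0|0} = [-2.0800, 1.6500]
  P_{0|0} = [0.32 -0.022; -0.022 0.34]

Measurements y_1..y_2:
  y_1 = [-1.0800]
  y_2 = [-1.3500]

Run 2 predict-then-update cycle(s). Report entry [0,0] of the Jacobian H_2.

step 1: x^-=[-1.4530, 1.6500]  P^-=[0.5624 0.0992; 0.0992 0.4800]  H_jac=[-0.6609 0.7505]  S=[0.6076]  K=[-0.4892; 0.4850]  nu=[-3.2786]  x^+=[0.1508, 0.0599]  P^+=[0.4170 0.2434; 0.2434 0.3371]
step 2: x^-=[0.1736, 0.0599]  P^-=[0.8606 0.3634; 0.3634 0.4771]  H_jac=[0.9453 0.3262]  S=[1.2339]  K=[0.7554; 0.4045]  nu=[-1.5336]  x^+=[-0.9849, -0.5605]  P^+=[0.1565 -0.0136; -0.0136 0.2751]

H_jac[0,0] = 0.9453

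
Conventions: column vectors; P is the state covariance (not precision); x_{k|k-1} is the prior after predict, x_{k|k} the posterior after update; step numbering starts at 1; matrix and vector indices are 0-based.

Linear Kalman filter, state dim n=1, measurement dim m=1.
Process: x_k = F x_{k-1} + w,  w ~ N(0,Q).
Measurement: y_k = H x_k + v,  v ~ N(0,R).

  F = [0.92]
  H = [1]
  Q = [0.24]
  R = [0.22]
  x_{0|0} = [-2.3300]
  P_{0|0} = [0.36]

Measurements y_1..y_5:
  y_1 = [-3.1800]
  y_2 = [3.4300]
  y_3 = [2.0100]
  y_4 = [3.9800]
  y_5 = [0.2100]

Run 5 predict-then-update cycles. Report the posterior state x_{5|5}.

step 1: x^-=[-2.1436]  P^-=[0.5447]  S=[0.7647]  K=[0.7123]  nu=[-1.0364]  x^+=[-2.8818]  P^+=[0.1567]
step 2: x^-=[-2.6513]  P^-=[0.3726]  S=[0.5926]  K=[0.6288]  nu=[6.0813]  x^+=[1.1725]  P^+=[0.1383]
step 3: x^-=[1.0787]  P^-=[0.3571]  S=[0.5771]  K=[0.6188]  nu=[0.9313]  x^+=[1.6550]  P^+=[0.1361]
step 4: x^-=[1.5226]  P^-=[0.3552]  S=[0.5752]  K=[0.6175]  nu=[2.4574]  x^+=[3.0401]  P^+=[0.1359]
step 5: x^-=[2.7969]  P^-=[0.3550]  S=[0.5750]  K=[0.6174]  nu=[-2.5869]  x^+=[1.1998]  P^+=[0.1358]

x_post = [1.1998]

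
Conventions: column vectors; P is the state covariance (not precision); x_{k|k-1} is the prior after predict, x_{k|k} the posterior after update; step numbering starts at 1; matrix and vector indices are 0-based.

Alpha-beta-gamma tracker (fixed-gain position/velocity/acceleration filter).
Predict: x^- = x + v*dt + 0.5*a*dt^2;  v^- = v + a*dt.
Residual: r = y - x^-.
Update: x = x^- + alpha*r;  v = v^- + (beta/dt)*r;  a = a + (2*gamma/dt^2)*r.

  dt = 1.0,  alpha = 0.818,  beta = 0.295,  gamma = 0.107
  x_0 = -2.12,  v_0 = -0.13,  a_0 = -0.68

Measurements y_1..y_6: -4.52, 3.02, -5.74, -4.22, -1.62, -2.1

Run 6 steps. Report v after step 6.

step 1: x_pred=-2.5900  r=-1.9300  x^+=-4.1687  v^+=-1.3794  a^+=-1.0930
step 2: x_pred=-6.0946  r=9.1146  x^+=1.3611  v^+=0.2164  a^+=0.8575
step 3: x_pred=2.0063  r=-7.7463  x^+=-4.3302  v^+=-1.2112  a^+=-0.8002
step 4: x_pred=-5.9415  r=1.7215  x^+=-4.5333  v^+=-1.5036  a^+=-0.4318
step 5: x_pred=-6.2528  r=4.6328  x^+=-2.4632  v^+=-0.5687  a^+=0.5596
step 6: x_pred=-2.7521  r=0.6521  x^+=-2.2187  v^+=0.1833  a^+=0.6992

v_post = 0.1833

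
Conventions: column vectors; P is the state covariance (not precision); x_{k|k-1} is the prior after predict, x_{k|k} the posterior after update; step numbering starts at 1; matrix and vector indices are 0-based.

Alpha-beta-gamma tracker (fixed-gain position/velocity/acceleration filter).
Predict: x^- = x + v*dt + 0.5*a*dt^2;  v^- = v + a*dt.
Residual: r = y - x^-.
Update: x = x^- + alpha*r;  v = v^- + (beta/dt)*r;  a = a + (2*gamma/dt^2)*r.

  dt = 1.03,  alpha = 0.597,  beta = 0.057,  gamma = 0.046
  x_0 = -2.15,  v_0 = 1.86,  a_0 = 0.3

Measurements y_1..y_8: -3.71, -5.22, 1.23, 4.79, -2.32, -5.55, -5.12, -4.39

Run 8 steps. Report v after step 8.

step 1: x_pred=-0.0751  r=-3.6349  x^+=-2.2451  v^+=1.9678  a^+=-0.0152
step 2: x_pred=-0.2263  r=-4.9937  x^+=-3.2075  v^+=1.6758  a^+=-0.4483
step 3: x_pred=-1.7192  r=2.9492  x^+=0.0415  v^+=1.3773  a^+=-0.1925
step 4: x_pred=1.3580  r=3.4320  x^+=3.4069  v^+=1.3690  a^+=0.1051
step 5: x_pred=4.8727  r=-7.1927  x^+=0.5787  v^+=1.0792  a^+=-0.5186
step 6: x_pred=1.4151  r=-6.9651  x^+=-2.7431  v^+=0.1595  a^+=-1.1226
step 7: x_pred=-3.1742  r=-1.9458  x^+=-4.3359  v^+=-1.1044  a^+=-1.2914
step 8: x_pred=-6.1584  r=1.7684  x^+=-5.1027  v^+=-2.3367  a^+=-1.1380

v_post = -2.3367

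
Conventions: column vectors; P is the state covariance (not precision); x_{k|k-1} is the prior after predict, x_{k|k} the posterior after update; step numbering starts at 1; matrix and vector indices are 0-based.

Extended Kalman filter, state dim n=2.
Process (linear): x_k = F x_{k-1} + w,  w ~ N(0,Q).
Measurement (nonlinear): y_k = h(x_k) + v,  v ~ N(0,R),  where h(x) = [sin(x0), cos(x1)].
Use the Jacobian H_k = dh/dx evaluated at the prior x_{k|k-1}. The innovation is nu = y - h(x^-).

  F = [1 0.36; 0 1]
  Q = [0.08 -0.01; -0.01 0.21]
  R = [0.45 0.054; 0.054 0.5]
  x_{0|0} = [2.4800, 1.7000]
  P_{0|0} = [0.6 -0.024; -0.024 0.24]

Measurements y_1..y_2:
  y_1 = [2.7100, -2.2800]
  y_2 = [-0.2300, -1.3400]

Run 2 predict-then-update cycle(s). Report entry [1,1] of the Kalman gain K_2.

step 1: x^-=[3.0920, 1.7000]  P^-=[0.6938 0.0524; 0.0524 0.4500]  H_jac=[-0.9988 0.0000; 0.0000 -0.9917]  S=[1.1421 0.1059; 0.1059 0.9425]  K=[-0.6080 0.0132; -0.0019 -0.4732]  nu=[2.6604, -2.1512]  x^+=[1.4462, 2.7128]  P^+=[0.2732 0.0265; 0.0265 0.2387]
step 2: x^-=[2.4228, 2.7128]  P^-=[0.4032 0.1024; 0.1024 0.4487]  H_jac=[-0.7526 0.0000; 0.0000 -0.4157]  S=[0.6784 0.0860; 0.0860 0.5776]  K=[-0.4464 -0.0072; -0.0740 -0.3120]  nu=[-0.8884, -0.4305]  x^+=[2.8225, 2.9129]  P^+=[0.2674 0.0667; 0.0667 0.3848]

K[1,1] = -0.3120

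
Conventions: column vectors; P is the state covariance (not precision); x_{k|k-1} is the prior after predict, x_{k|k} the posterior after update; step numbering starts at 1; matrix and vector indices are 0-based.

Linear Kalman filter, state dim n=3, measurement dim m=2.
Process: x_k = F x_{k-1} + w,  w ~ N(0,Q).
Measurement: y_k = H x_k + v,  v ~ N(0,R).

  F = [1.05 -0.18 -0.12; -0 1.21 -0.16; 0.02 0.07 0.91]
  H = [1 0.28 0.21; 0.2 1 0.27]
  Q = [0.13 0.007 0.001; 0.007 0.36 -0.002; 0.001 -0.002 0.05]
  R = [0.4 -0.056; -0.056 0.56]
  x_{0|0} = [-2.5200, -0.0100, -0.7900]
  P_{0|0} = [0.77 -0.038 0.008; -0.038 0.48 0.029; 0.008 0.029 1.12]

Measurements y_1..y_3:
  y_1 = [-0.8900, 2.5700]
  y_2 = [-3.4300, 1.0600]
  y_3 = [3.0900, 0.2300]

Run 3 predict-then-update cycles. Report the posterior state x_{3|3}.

x_post = [-0.1146, 1.5524, -0.7025]

step 1: x^-=[-2.5494, 0.1143, -0.7700]  P^-=[1.0242 -0.1290 -0.1112; -0.1290 1.0802 -0.0938; -0.1112 -0.0938 0.9840]  S=[1.4223 0.3094; 0.3094 1.6387]  K=[0.7010 -0.1044; -0.0297 0.6336; 0.0300 0.0857]  nu=[1.7891, 3.1735]  x^+=[-1.6266, 2.0719, -0.4444]  P^+=[0.3527 -0.1294 -0.1441; -0.1294 0.4327 -0.1865; -0.1441 -0.1865 0.9691]
step 2: x^-=[-2.0275, 2.5781, -0.2919]  P^-=[0.6240 -0.1871 -0.2171; -0.1871 1.0906 -0.3124; -0.2171 -0.3124 0.8254]  S=[0.9132 0.0664; 0.0664 1.4687]  K=[0.5839 -0.1087; 0.0097 0.6592; -0.1376 -0.0843]  nu=[-2.0631, -1.0338]  x^+=[-3.1198, 1.8766, 0.0791]  P^+=[0.3037 -0.1125 -0.1549; -0.1125 0.4514 -0.2235; -0.1549 -0.2235 0.7961]
step 3: x^-=[-3.6231, 2.2580, 0.1410]  P^-=[0.5628 -0.1669 -0.2023; -0.1669 1.1279 -0.3255; -0.2023 -0.3255 0.6772]  S=[0.8644 0.0784; 0.0784 1.4954]  K=[0.5572 -0.1021; 0.0322 0.6715; -0.1646 -0.1138]  nu=[6.0512, -1.3415]  x^+=[-0.1146, 1.5524, -0.7025]  P^+=[0.2878 -0.1090 -0.1367; -0.1090 0.4494 -0.1977; -0.1367 -0.1977 0.6315]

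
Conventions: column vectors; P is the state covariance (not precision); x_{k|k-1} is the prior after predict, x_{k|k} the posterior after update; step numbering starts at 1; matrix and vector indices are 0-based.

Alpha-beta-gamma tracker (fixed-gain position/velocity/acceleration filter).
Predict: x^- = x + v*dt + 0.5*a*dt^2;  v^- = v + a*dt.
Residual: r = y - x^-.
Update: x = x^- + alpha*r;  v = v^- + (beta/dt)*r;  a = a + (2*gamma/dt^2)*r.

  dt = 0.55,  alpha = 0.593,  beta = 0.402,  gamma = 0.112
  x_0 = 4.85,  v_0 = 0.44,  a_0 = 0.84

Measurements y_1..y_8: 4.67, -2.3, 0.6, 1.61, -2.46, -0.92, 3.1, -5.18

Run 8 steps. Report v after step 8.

step 1: x_pred=5.2190  r=-0.5490  x^+=4.8935  v^+=0.5007  a^+=0.4334
step 2: x_pred=5.2344  r=-7.5344  x^+=0.7665  v^+=-4.7679  a^+=-5.1458
step 3: x_pred=-2.6341  r=3.2341  x^+=-0.7163  v^+=-5.2342  a^+=-2.7509
step 4: x_pred=-4.0112  r=5.6212  x^+=-0.6778  v^+=-2.6386  a^+=1.4116
step 5: x_pred=-1.9156  r=-0.5444  x^+=-2.2384  v^+=-2.2602  a^+=1.0084
step 6: x_pred=-3.3290  r=2.4090  x^+=-1.9005  v^+=0.0552  a^+=2.7923
step 7: x_pred=-1.4478  r=4.5478  x^+=1.2491  v^+=4.9149  a^+=6.1599
step 8: x_pred=4.8840  r=-10.0640  x^+=-1.0840  v^+=0.9470  a^+=-1.2924

v_post = 0.9470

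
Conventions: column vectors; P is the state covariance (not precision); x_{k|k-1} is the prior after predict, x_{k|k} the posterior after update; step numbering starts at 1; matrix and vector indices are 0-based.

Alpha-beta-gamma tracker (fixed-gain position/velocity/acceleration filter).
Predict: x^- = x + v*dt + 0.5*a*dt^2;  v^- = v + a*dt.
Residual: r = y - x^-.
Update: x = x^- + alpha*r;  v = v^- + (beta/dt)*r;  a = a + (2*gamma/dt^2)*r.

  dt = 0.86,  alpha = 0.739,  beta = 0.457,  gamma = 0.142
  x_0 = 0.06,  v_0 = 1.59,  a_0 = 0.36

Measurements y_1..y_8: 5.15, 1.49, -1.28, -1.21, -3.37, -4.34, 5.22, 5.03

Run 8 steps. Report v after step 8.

step 1: x_pred=1.5605  r=3.5895  x^+=4.2131  v^+=3.8070  a^+=1.7383
step 2: x_pred=8.1300  r=-6.6400  x^+=3.2230  v^+=1.7735  a^+=-0.8114
step 3: x_pred=4.4482  r=-5.7282  x^+=0.2151  v^+=-1.9682  a^+=-3.0110
step 4: x_pred=-2.5911  r=1.3811  x^+=-1.5705  v^+=-3.8238  a^+=-2.4807
step 5: x_pred=-5.7762  r=2.4062  x^+=-3.9980  v^+=-4.6785  a^+=-1.5567
step 6: x_pred=-8.5972  r=4.2572  x^+=-5.4511  v^+=-3.7550  a^+=0.0780
step 7: x_pred=-8.6515  r=13.8715  x^+=1.5995  v^+=3.6834  a^+=5.4046
step 8: x_pred=6.7659  r=-1.7359  x^+=5.4831  v^+=7.4089  a^+=4.7380

v_post = 7.4089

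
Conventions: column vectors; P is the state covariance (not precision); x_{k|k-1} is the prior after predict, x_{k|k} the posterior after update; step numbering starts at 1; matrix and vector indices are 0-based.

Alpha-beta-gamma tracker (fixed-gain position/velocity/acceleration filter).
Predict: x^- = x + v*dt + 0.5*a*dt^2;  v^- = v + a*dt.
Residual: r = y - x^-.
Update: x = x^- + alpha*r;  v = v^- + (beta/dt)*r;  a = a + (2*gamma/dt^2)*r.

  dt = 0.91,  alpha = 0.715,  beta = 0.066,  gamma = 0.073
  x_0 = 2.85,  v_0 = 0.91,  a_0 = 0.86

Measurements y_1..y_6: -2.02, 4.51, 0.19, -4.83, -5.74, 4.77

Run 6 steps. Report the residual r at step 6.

resid = 11.7035

step 1: x_pred=4.0342  r=-6.0542  x^+=-0.2946  v^+=1.2535  a^+=-0.2074
step 2: x_pred=0.7603  r=3.7497  x^+=3.4413  v^+=1.3367  a^+=0.4537
step 3: x_pred=4.8456  r=-4.6556  x^+=1.5168  v^+=1.4120  a^+=-0.3671
step 4: x_pred=2.6497  r=-7.4797  x^+=-2.6983  v^+=0.5354  a^+=-1.6858
step 5: x_pred=-2.9091  r=-2.8309  x^+=-4.9332  v^+=-1.2040  a^+=-2.1849
step 6: x_pred=-6.9335  r=11.7035  x^+=1.4345  v^+=-2.3435  a^+=-0.1215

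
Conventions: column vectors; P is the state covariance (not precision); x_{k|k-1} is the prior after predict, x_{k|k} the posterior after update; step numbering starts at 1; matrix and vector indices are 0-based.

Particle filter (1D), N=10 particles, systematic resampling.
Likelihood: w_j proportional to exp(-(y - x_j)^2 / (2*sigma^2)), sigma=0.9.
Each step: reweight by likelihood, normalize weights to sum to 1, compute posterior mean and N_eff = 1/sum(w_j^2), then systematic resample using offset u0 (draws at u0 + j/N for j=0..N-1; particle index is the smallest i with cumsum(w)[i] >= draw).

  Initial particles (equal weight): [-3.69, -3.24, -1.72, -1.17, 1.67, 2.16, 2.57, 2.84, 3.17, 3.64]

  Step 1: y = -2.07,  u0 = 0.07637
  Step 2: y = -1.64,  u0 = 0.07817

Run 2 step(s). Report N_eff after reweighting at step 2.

N_eff = 7.9215

step 1: w=[0.0916, 0.1987, 0.4290, 0.2806, 0.0001, 0.0000, 0.0000, 0.0000, 0.0000, 0.0000]  mean=-2.0478  Neff=3.2190  idx=[0, 1, 1, 2, 2, 2, 2, 3, 3, 3]
step 2: w=[0.0105, 0.0291, 0.0291, 0.1405, 0.1405, 0.1405, 0.1405, 0.1231, 0.1231, 0.1231]  mean=-1.6260  Neff=7.9215  idx=[3, 3, 4, 5, 5, 6, 7, 8, 9, 9]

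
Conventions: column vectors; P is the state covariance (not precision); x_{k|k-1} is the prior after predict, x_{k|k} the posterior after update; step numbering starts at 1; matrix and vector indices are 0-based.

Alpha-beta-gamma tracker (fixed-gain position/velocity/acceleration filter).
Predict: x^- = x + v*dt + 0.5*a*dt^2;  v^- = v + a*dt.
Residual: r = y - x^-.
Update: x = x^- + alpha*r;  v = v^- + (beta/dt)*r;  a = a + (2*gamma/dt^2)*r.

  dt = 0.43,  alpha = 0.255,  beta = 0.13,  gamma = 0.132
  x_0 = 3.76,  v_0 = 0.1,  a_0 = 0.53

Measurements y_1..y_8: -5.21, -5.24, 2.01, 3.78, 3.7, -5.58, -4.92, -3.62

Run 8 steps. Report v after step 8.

v_post = 31.1166

step 1: x_pred=3.8520  r=-9.0620  x^+=1.5412  v^+=-2.4118  a^+=-12.4087
step 2: x_pred=-0.6431  r=-4.5969  x^+=-1.8153  v^+=-9.1373  a^+=-18.9722
step 3: x_pred=-7.4983  r=9.5083  x^+=-5.0737  v^+=-14.4207  a^+=-5.3963
step 4: x_pred=-11.7735  r=15.5535  x^+=-7.8073  v^+=-12.0389  a^+=16.8110
step 5: x_pred=-11.4299  r=15.1299  x^+=-7.5718  v^+=-0.2361  a^+=38.4134
step 6: x_pred=-4.1220  r=-1.4580  x^+=-4.4938  v^+=15.8409  a^+=36.3317
step 7: x_pred=5.6767  r=-10.5967  x^+=2.9745  v^+=28.2599  a^+=21.2017
step 8: x_pred=17.0864  r=-20.7064  x^+=11.8063  v^+=31.1166  a^+=-8.3628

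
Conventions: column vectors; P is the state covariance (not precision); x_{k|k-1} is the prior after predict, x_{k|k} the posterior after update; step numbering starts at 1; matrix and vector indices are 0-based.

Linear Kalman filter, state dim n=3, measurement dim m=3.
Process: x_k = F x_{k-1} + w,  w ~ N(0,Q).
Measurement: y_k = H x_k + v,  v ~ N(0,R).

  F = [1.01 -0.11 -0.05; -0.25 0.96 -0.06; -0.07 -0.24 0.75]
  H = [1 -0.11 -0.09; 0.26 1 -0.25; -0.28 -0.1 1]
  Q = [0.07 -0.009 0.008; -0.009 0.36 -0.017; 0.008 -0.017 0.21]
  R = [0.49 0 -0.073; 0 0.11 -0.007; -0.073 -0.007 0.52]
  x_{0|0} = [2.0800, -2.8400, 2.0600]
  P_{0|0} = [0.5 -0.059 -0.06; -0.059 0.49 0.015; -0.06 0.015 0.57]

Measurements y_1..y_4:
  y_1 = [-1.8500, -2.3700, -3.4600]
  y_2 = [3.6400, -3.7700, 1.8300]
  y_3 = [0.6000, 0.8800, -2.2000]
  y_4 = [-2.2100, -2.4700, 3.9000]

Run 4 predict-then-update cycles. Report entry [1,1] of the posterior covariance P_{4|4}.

P_post[1,1] = 0.1057

step 1: x^-=[2.3102, -3.3700, 2.0810]  P^-=[0.6067 -0.2418 -0.0687; -0.2418 0.8697 -0.1244; -0.0687 -0.1244 0.5602]  S=[1.1749 -0.1337 -0.3248; -0.1337 1.0011 -0.3543; -0.3248 -0.3543 1.1863]  K=[0.5330 -0.0089 -0.0374; -0.1566 0.8477 0.0892; 0.0287 -0.1104 0.4738]  nu=[-4.3436, 0.9196, -5.2311]  x^+=[0.1829, -2.3770, -0.6240]  P^+=[0.2573 -0.0658 0.0071; -0.0658 0.1211 0.0456; 0.0071 0.0456 0.2516]
step 2: x^-=[0.4774, -2.2902, 0.0897]  P^-=[0.3490 -0.1539 0.0012; -0.1539 0.5152 -0.0191; 0.0012 -0.0191 0.3404]  S=[0.8812 -0.1069 -0.1818; -0.1069 0.5994 -0.1411; -0.1818 -0.1411 0.8874]  K=[0.4079 -0.0363 -0.0136; -0.1263 0.7945 0.0694; 0.0383 -0.0768 0.3810]  nu=[2.9188, -1.5815, 1.6450]  x^+=[1.7030, -3.8010, 0.9497]  P^+=[0.1964 -0.0516 0.0132; -0.0516 0.1094 0.0362; 0.0132 0.0362 0.2032]
step 3: x^-=[2.0906, -4.1317, 1.5053]  P^-=[0.2827 -0.1232 0.0090; -0.1232 0.4948 -0.0234; 0.0090 -0.0234 0.3154]  S=[0.8062 -0.0945 -0.1550; -0.0945 0.5901 -0.1392; -0.1550 -0.1392 0.8552]  K=[0.3613 -0.0319 -0.0073; -0.1128 0.7911 0.0635; 0.0400 -0.0771 0.3632]  nu=[-1.8097, 4.8445, -3.5331]  x^+=[1.3084, -0.3195, -0.2240]  P^+=[0.1739 -0.0451 0.0142; -0.0451 0.1067 0.0337; 0.0142 0.0337 0.1939]
step 4: x^-=[1.3678, -0.6204, -0.1829]  P^-=[0.2581 -0.1106 0.0103; -0.1106 0.4881 -0.0248; 0.0103 -0.0248 0.3109]  S=[0.7785 -0.0883 -0.1472; -0.0883 0.5885 -0.1405; -0.1472 -0.1405 0.8490]  K=[0.3417 -0.0284 -0.0054; -0.1069 0.7898 0.0620; 0.0400 -0.0778 0.3598]  nu=[-3.6625, -2.2510, 4.4039]  x^+=[0.1561, -1.7338, 1.4301]  P^+=[0.1645 -0.0423 0.0143; -0.0423 0.1057 0.0332; 0.0143 0.0332 0.1920]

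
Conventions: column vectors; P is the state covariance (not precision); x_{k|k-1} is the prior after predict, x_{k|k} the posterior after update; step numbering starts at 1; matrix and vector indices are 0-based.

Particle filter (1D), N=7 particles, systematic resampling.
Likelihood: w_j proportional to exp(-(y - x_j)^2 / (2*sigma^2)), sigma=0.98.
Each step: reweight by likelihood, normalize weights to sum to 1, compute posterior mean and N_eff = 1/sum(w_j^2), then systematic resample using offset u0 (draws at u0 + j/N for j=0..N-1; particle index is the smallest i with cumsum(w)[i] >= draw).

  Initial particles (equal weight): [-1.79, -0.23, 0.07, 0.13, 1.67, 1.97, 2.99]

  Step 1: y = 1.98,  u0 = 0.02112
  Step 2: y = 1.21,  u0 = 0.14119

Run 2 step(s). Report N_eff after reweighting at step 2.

N_eff = 6.0423

step 1: w=[0.0002, 0.0268, 0.0510, 0.0573, 0.3239, 0.3405, 0.2002]  mean=1.8150  Neff=3.7370  idx=[1, 4, 4, 4, 5, 5, 6]
step 2: w=[0.0723, 0.1906, 0.1906, 0.1906, 0.1575, 0.1575, 0.0409]  mean=1.6811  Neff=6.0423  idx=[1, 2, 2, 3, 4, 5, 6]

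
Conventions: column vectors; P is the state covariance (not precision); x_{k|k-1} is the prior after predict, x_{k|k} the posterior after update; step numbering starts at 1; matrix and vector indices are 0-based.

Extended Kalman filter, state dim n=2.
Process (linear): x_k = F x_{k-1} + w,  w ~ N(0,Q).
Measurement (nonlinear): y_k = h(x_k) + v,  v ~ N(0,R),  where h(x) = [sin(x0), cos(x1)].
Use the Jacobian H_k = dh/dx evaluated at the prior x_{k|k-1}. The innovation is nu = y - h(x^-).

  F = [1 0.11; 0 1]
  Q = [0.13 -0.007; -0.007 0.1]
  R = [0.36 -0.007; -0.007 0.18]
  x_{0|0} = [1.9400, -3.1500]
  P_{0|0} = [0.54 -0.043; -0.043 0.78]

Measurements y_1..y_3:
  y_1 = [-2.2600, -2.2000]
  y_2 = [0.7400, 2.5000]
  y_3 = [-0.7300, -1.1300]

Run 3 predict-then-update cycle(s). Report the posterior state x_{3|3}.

step 1: x^-=[1.5935, -3.1500]  P^-=[0.6700 0.0358; 0.0358 0.8800]  H_jac=[-0.0227 0.0000; 0.0000 -0.0084]  S=[0.3603 -0.0070; -0.0070 0.1801]  K=[-0.0423 -0.0033; -0.0031 -0.0412]  nu=[-3.2597, -1.2000]  x^+=[1.7353, -3.0906]  P^+=[0.6693 0.0357; 0.0357 0.8797]
step 2: x^-=[1.3953, -3.0906]  P^-=[0.8178 0.1255; 0.1255 0.9797]  H_jac=[0.1746 0.0000; 0.0000 0.0510]  S=[0.3849 -0.0059; -0.0059 0.1825]  K=[0.3717 0.0470; 0.0611 0.2756]  nu=[-0.2446, 3.4987]  x^+=[1.4689, -2.1414]  P^+=[0.7645 0.1150; 0.1150 0.9646]
step 3: x^-=[1.2334, -2.1414]  P^-=[0.9314 0.2141; 0.2141 1.0646]  H_jac=[0.3311 0.0000; 0.0000 0.8416]  S=[0.4621 0.0527; 0.0527 0.9340]  K=[0.6495 0.1563; 0.0444 0.9568]  nu=[-1.6736, -0.5898]  x^+=[0.0541, -2.7800]  P^+=[0.7030 0.0280; 0.0280 0.2043]

x_post = [0.0541, -2.7800]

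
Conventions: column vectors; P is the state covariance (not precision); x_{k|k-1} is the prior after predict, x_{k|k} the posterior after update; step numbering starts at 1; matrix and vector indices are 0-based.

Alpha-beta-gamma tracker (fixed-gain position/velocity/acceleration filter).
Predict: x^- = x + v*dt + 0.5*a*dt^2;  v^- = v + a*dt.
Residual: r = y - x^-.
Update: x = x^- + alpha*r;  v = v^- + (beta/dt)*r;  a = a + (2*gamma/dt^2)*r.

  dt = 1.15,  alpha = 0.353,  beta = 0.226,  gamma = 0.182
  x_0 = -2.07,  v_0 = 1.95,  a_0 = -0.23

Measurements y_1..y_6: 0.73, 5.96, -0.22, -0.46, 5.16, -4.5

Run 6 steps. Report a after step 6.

step 1: x_pred=0.0204  r=0.7096  x^+=0.2709  v^+=1.8249  a^+=-0.0347
step 2: x_pred=2.3466  r=3.6134  x^+=3.6222  v^+=2.4952  a^+=0.9598
step 3: x_pred=7.1263  r=-7.3463  x^+=4.5330  v^+=2.1553  a^+=-1.0621
step 4: x_pred=6.3092  r=-6.7692  x^+=3.9197  v^+=-0.3965  a^+=-2.9253
step 5: x_pred=1.5294  r=3.6306  x^+=2.8110  v^+=-3.0471  a^+=-1.9260
step 6: x_pred=-1.9667  r=-2.5333  x^+=-2.8610  v^+=-5.7598  a^+=-2.6233

a_post = -2.6233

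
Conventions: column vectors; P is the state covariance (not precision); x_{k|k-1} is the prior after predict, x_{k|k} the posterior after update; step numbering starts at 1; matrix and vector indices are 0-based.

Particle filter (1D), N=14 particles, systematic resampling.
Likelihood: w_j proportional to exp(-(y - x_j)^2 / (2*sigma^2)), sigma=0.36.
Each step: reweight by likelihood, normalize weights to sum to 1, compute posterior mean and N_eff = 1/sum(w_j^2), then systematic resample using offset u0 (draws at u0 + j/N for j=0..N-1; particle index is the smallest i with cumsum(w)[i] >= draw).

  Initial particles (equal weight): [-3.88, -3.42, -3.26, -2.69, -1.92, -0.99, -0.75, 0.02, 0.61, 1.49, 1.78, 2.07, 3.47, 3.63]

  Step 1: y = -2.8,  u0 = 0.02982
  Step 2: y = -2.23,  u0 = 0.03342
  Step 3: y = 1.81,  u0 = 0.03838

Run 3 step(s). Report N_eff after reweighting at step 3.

N_eff = 14.0000

step 1: w=[0.0066, 0.1347, 0.2624, 0.5664, 0.0299, 0.0000, 0.0000, 0.0000, 0.0000, 0.0000, 0.0000, 0.0000, 0.0000, 0.0000]  mean=-2.9227  Neff=2.4464  idx=[1, 1, 2, 2, 2, 2, 3, 3, 3, 3, 3, 3, 3, 3]
step 2: w=[0.0012, 0.0012, 0.0046, 0.0046, 0.0046, 0.0046, 0.1224, 0.1224, 0.1224, 0.1224, 0.1224, 0.1224, 0.1224, 0.1224]  mean=-2.7022  Neff=8.3379  idx=[6, 6, 7, 7, 8, 9, 9, 10, 10, 11, 11, 12, 13, 13]
step 3: w=[0.0714, 0.0714, 0.0714, 0.0714, 0.0714, 0.0714, 0.0714, 0.0714, 0.0714, 0.0714, 0.0714, 0.0714, 0.0714, 0.0714]  mean=-2.6900  Neff=14.0000  idx=[0, 1, 2, 3, 4, 5, 6, 7, 8, 9, 10, 11, 12, 13]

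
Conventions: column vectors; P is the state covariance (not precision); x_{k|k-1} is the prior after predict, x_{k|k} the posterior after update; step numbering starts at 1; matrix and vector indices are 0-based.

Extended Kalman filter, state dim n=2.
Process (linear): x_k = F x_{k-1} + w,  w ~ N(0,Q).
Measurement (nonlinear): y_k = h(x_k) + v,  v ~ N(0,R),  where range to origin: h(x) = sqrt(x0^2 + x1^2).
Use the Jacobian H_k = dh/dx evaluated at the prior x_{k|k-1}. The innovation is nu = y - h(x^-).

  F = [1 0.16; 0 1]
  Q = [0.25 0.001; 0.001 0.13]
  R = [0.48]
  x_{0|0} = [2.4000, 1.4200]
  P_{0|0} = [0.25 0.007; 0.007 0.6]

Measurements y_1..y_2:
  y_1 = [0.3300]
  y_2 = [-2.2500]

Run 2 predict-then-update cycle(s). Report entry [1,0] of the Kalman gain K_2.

K[1,0] = 0.1698

step 1: x^-=[2.6272, 1.4200]  P^-=[0.5176 0.1040; 0.1040 0.7300]  H_jac=[0.8797 0.4755]  S=[1.1326]  K=[0.4457; 0.3872]  nu=[-2.6564]  x^+=[1.4433, 0.3913]  P^+=[0.2926 -0.0915; -0.0915 0.5602]
step 2: x^-=[1.5059, 0.3913]  P^-=[0.5277 -0.0009; -0.0009 0.6902]  H_jac=[0.9679 0.2515]  S=[1.0176]  K=[0.5017; 0.1698]  nu=[-3.8059]  x^+=[-0.4035, -0.2548]  P^+=[0.2716 -0.0875; -0.0875 0.6608]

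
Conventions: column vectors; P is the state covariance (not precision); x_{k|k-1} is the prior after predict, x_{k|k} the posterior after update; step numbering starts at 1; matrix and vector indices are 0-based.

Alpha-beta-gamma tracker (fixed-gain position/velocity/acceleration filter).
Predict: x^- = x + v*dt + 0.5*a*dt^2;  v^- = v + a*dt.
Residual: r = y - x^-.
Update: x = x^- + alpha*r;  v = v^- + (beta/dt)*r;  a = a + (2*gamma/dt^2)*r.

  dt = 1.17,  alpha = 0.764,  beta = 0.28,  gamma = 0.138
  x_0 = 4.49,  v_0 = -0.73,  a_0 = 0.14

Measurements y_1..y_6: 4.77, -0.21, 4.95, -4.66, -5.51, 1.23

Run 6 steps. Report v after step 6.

step 1: x_pred=3.7317  r=1.0383  x^+=4.5250  v^+=-0.3177  a^+=0.3493
step 2: x_pred=4.3923  r=-4.6023  x^+=0.8762  v^+=-1.0104  a^+=-0.5786
step 3: x_pred=-0.7020  r=5.6520  x^+=3.6161  v^+=-0.3347  a^+=0.5610
step 4: x_pred=3.6084  r=-8.2684  x^+=-2.7086  v^+=-1.6572  a^+=-1.1061
step 5: x_pred=-5.4046  r=-0.1054  x^+=-5.4851  v^+=-2.9765  a^+=-1.1274
step 6: x_pred=-9.7393  r=10.9693  x^+=-1.3588  v^+=-1.6704  a^+=1.0843

v_post = -1.6704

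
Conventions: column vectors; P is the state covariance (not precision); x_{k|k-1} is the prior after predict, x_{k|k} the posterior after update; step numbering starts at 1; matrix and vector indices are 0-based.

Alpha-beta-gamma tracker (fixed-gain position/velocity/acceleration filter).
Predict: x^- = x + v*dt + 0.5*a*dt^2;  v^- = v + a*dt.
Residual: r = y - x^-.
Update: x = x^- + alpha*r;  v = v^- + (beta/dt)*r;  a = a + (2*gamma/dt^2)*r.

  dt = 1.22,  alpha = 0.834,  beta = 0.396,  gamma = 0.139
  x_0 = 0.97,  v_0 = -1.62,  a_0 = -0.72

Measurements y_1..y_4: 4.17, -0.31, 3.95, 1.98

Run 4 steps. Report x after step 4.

x_post = 2.3150

step 1: x_pred=-1.5422  r=5.7122  x^+=3.2218  v^+=-0.6443  a^+=0.3469
step 2: x_pred=2.6939  r=-3.0039  x^+=0.1887  v^+=-1.1961  a^+=-0.2142
step 3: x_pred=-1.4299  r=5.3799  x^+=3.0569  v^+=0.2889  a^+=0.7907
step 4: x_pred=3.9979  r=-2.0179  x^+=2.3150  v^+=0.5986  a^+=0.4138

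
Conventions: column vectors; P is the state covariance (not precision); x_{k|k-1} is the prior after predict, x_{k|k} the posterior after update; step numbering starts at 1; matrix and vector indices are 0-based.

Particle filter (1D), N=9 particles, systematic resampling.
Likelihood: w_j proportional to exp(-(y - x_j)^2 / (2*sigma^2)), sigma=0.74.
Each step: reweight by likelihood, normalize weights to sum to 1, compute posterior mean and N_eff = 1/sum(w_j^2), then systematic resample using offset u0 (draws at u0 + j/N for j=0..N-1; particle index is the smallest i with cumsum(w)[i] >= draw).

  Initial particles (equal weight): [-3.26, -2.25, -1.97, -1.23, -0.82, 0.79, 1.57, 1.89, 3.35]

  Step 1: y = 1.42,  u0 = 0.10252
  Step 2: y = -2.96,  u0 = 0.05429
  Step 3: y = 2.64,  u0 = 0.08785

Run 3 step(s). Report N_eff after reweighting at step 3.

N_eff = 9.0000

step 1: w=[0.0000, 0.0000, 0.0000, 0.0006, 0.0040, 0.2742, 0.3860, 0.3220, 0.0131]  mean=1.4710  Neff=3.0485  idx=[5, 5, 6, 6, 6, 6, 7, 7, 8]
step 2: w=[0.4972, 0.4972, 0.0014, 0.0014, 0.0014, 0.0014, 0.0001, 0.0001, 0.0000]  mean=0.7945  Neff=2.0227  idx=[0, 0, 0, 0, 1, 1, 1, 1, 1]
step 3: w=[0.1111, 0.1111, 0.1111, 0.1111, 0.1111, 0.1111, 0.1111, 0.1111, 0.1111]  mean=0.7900  Neff=9.0000  idx=[0, 1, 2, 3, 4, 5, 6, 7, 8]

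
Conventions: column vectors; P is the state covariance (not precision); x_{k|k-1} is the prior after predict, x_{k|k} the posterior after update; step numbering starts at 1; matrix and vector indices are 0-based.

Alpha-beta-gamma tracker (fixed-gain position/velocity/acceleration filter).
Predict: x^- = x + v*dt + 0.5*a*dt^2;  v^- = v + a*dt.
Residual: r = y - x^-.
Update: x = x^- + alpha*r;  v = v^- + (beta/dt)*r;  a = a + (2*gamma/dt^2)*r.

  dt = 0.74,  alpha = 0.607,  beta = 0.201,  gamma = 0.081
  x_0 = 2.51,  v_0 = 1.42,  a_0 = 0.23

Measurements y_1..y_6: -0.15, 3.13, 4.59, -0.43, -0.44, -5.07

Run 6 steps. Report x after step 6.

x_post = -3.7677

step 1: x_pred=3.6238  r=-3.7738  x^+=1.3331  v^+=0.5652  a^+=-0.8864
step 2: x_pred=1.5086  r=1.6214  x^+=2.4928  v^+=0.3496  a^+=-0.4068
step 3: x_pred=2.6401  r=1.9499  x^+=3.8237  v^+=0.5782  a^+=0.1701
step 4: x_pred=4.2982  r=-4.7282  x^+=1.4282  v^+=-0.5802  a^+=-1.2287
step 5: x_pred=0.6624  r=-1.1024  x^+=-0.0067  v^+=-1.7888  a^+=-1.5548
step 6: x_pred=-1.7562  r=-3.3138  x^+=-3.7677  v^+=-3.8395  a^+=-2.5352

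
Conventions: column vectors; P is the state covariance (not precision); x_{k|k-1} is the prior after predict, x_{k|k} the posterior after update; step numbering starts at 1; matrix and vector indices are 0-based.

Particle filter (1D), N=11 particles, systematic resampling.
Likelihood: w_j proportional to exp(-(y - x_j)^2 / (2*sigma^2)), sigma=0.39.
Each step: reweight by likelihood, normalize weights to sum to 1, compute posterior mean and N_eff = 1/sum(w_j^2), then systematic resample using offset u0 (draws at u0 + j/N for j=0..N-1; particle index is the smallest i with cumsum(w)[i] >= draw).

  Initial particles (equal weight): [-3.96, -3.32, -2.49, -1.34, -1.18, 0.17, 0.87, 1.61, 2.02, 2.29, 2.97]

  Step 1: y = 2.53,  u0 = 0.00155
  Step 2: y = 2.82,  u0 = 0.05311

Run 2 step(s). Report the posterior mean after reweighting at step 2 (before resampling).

step 1: w=[0.0000, 0.0000, 0.0000, 0.0000, 0.0000, 0.0000, 0.0001, 0.0336, 0.2306, 0.4488, 0.2870]  mean=2.4000  Neff=2.9580  idx=[7, 8, 8, 9, 9, 9, 9, 9, 10, 10, 10]
step 2: w=[0.0016, 0.0243, 0.0243, 0.0791, 0.0791, 0.0791, 0.0791, 0.0791, 0.1849, 0.1849, 0.1849]  mean=2.6529  Neff=7.4107  idx=[3, 4, 5, 6, 7, 8, 8, 9, 9, 10, 10]

post_mean = 2.6529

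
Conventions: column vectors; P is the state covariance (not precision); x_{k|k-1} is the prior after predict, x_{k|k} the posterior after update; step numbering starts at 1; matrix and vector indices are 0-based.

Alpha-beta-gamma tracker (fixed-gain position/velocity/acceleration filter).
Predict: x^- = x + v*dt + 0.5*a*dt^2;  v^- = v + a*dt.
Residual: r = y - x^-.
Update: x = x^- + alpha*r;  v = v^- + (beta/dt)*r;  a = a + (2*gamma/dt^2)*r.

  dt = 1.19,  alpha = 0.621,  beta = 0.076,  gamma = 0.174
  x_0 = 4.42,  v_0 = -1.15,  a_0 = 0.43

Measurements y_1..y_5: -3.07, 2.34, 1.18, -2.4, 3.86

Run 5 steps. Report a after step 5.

a_post = 2.2363

step 1: x_pred=3.3560  r=-6.4260  x^+=-0.6346  v^+=-1.0487  a^+=-1.1492
step 2: x_pred=-2.6962  r=5.0362  x^+=0.4313  v^+=-2.0945  a^+=0.0885
step 3: x_pred=-1.9986  r=3.1786  x^+=-0.0247  v^+=-1.7863  a^+=0.8696
step 4: x_pred=-1.5346  r=-0.8654  x^+=-2.0720  v^+=-0.8067  a^+=0.6569
step 5: x_pred=-2.5669  r=6.4269  x^+=1.4242  v^+=0.3855  a^+=2.2363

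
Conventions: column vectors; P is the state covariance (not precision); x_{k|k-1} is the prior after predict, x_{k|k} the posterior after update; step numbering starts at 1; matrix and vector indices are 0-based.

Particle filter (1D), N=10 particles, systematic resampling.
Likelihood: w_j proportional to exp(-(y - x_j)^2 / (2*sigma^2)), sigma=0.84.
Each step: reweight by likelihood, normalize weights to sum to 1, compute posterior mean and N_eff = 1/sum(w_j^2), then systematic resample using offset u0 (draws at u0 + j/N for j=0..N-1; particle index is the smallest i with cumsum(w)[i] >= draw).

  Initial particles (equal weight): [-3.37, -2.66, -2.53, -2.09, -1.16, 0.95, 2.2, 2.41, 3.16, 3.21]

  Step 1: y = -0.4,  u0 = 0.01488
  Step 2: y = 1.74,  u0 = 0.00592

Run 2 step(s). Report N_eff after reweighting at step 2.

step 1: w=[0.0017, 0.0233, 0.0349, 0.1147, 0.5764, 0.2385, 0.0072, 0.0032, 0.0001, 0.0001]  mean=-0.8131  Neff=2.4749  idx=[1, 3, 4, 4, 4, 4, 4, 4, 5, 5]
step 2: w=[0.0000, 0.0000, 0.0020, 0.0020, 0.0020, 0.0020, 0.0020, 0.0020, 0.4940, 0.4940]  mean=0.9248  Neff=2.0485  idx=[4, 8, 8, 8, 8, 8, 9, 9, 9, 9]

N_eff = 2.0485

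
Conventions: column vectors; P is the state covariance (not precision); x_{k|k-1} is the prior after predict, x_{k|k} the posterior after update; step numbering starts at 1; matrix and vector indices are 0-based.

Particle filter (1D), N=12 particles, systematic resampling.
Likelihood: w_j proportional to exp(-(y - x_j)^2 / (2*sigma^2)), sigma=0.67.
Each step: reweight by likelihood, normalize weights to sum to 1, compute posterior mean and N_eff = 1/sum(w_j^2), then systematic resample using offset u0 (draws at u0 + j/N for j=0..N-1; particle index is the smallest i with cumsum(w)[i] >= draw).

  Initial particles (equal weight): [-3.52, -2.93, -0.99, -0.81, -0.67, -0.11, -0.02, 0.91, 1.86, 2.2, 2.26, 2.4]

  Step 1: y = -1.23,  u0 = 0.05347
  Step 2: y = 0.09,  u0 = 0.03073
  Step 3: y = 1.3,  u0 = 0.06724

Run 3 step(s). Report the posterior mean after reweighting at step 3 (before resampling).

step 1: w=[0.0010, 0.0135, 0.3172, 0.2779, 0.2385, 0.0836, 0.0662, 0.0021, 0.0000, 0.0000, 0.0000, 0.0000]  mean=-0.7506  Neff=4.0605  idx=[2, 2, 2, 2, 3, 3, 3, 4, 4, 4, 5, 6]
step 2: w=[0.0468, 0.0468, 0.0468, 0.0468, 0.0696, 0.0696, 0.0696, 0.0902, 0.0902, 0.0902, 0.1641, 0.1693]  mean=-0.5572  Neff=9.6812  idx=[0, 2, 4, 5, 6, 7, 8, 9, 10, 10, 11, 11]
step 3: w=[0.0051, 0.0051, 0.0123, 0.0123, 0.0123, 0.0232, 0.0232, 0.0232, 0.1908, 0.1908, 0.2509, 0.2509]  mean=-0.1385  Neff=4.9783  idx=[5, 8, 8, 9, 9, 9, 10, 10, 10, 11, 11, 11]

post_mean = -0.1385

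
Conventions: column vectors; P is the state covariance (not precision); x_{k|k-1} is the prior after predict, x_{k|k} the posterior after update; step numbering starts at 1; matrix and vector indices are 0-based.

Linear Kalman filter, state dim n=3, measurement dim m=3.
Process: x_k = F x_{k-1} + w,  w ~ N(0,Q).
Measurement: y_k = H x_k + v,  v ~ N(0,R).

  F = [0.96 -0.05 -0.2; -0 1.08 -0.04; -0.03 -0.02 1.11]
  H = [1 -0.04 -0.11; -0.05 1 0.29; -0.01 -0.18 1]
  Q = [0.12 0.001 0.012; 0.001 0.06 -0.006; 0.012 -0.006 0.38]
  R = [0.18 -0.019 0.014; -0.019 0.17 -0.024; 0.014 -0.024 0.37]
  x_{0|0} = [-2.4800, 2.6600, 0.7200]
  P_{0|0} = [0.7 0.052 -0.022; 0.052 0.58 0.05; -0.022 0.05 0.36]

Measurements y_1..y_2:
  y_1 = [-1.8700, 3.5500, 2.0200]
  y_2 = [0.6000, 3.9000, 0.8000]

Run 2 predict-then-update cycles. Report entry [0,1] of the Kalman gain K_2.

K[0,1] = 0.0340

step 1: x^-=[-2.6578, 2.8440, 0.8204]  P^-=[0.7854 0.0166 -0.1146; 0.0166 0.7328 0.0238; -0.1146 0.0238 0.8237]  S=[1.0007 -0.1340 -0.1973; -0.1340 0.9894 0.1119; -0.1973 0.1119 1.2113]  K=[0.8082 0.0503 0.0235; 0.0582 0.7717 -0.1512; -0.0520 0.1905 0.6513]  nu=[0.9918, 0.3352, 1.6849]  x^+=[-1.7998, 2.9055, 1.9301]  P^+=[0.1467 -0.0056 0.0193; -0.0056 0.1471 -0.0472; 0.0193 -0.0472 0.2274]
step 2: x^-=[-2.2591, 3.0608, 2.1383]  P^-=[0.2569 -0.0016 -0.0194; -0.0016 0.2361 -0.0757; -0.0194 -0.0757 0.6612]  S=[0.4490 -0.0605 -0.0772; -0.0605 0.4191 0.0546; -0.0772 0.0546 1.0665]  K=[0.5851 0.0340 0.0203; 0.0428 0.5348 -0.1351; -0.0667 0.1889 0.6184]  nu=[3.2167, 0.1062, -0.8100]  x^+=[-0.3898, 3.3647, 1.4431]  P^+=[0.1064 -0.0049 0.0151; -0.0049 0.1057 -0.0433; 0.0151 -0.0433 0.2157]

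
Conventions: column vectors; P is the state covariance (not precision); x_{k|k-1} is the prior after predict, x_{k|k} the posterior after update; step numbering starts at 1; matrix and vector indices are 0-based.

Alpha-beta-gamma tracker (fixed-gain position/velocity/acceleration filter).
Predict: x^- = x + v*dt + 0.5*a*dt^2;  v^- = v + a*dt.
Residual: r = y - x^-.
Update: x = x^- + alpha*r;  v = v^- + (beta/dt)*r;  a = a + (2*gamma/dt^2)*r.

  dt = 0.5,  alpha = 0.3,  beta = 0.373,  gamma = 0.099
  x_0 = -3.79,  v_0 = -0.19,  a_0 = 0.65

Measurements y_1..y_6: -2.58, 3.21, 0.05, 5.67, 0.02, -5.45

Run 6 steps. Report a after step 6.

a_post = -15.9187

step 1: x_pred=-3.8038  r=1.2238  x^+=-3.4366  v^+=1.0479  a^+=1.6192
step 2: x_pred=-2.7103  r=5.9203  x^+=-0.9342  v^+=6.2740  a^+=6.3081
step 3: x_pred=2.9913  r=-2.9413  x^+=2.1089  v^+=7.2338  a^+=3.9785
step 4: x_pred=6.2232  r=-0.5532  x^+=6.0572  v^+=8.8104  a^+=3.5404
step 5: x_pred=10.9050  r=-10.8850  x^+=7.6395  v^+=2.4604  a^+=-5.0805
step 6: x_pred=8.2346  r=-13.6846  x^+=4.1292  v^+=-10.2886  a^+=-15.9187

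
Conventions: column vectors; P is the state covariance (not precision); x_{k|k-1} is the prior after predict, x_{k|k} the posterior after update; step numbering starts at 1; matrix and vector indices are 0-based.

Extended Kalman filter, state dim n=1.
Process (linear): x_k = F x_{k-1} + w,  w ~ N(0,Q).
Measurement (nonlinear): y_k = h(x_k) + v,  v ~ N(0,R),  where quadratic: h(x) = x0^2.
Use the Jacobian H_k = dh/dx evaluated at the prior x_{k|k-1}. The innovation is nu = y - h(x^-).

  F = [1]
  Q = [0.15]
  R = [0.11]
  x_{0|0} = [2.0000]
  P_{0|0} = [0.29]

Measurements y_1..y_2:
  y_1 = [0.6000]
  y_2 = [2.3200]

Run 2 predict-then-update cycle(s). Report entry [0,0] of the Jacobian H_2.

step 1: x^-=[2.0000]  P^-=[0.4400]  H_jac=[4.0000]  S=[7.1500]  K=[0.2462]  nu=[-3.4000]  x^+=[1.1631]  P^+=[0.0068]
step 2: x^-=[1.1631]  P^-=[0.1568]  H_jac=[2.3262]  S=[0.9583]  K=[0.3805]  nu=[0.9673]  x^+=[1.5312]  P^+=[0.0180]

H_jac[0,0] = 2.3262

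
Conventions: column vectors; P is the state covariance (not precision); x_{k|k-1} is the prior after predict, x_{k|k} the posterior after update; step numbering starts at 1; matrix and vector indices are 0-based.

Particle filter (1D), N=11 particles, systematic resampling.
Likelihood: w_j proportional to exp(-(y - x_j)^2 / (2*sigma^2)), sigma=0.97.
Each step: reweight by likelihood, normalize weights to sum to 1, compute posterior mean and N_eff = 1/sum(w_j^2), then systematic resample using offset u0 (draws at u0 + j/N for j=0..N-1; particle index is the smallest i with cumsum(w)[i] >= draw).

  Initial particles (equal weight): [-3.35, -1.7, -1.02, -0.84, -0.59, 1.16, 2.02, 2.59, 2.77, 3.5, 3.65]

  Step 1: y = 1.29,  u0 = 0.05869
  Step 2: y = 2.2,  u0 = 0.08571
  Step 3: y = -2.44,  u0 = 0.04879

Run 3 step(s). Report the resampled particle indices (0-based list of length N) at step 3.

resampled_idx = [0, 0, 0, 0, 1, 1, 1, 2, 2, 2, 2]

step 1: w=[0.0000, 0.0030, 0.0202, 0.0309, 0.0527, 0.3417, 0.2597, 0.1404, 0.1077, 0.0257, 0.0179]  mean=1.6555  Neff=4.5315  idx=[4, 5, 5, 5, 5, 6, 6, 6, 7, 8, 9]
step 2: w=[0.0022, 0.0762, 0.0762, 0.0762, 0.0762, 0.1331, 0.1331, 0.1331, 0.1249, 0.1139, 0.0551]  mean=1.9905  Neff=9.2643  idx=[2, 3, 4, 5, 6, 6, 7, 8, 8, 9, 10]
step 3: w=[0.3222, 0.3222, 0.3222, 0.0081, 0.0081, 0.0081, 0.0081, 0.0005, 0.0005, 0.0002, 0.0000]  mean=1.1894  Neff=3.2087  idx=[0, 0, 0, 0, 1, 1, 1, 2, 2, 2, 2]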